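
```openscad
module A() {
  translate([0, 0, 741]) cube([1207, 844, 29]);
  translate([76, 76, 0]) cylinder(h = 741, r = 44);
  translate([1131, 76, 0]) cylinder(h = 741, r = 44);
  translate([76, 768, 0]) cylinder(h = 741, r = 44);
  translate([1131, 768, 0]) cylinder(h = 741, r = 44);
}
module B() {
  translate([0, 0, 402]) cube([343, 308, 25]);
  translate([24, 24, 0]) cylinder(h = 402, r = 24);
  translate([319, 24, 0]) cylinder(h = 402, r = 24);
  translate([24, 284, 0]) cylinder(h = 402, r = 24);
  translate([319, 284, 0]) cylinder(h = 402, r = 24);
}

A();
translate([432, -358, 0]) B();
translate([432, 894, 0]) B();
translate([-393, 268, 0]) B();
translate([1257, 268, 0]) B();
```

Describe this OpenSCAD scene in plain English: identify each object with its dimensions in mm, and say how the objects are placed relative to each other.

A is a table: top 1207 mm (x) × 844 mm (y), 29 mm thick, upper face at z = 770 mm, on four round legs of 88 mm diameter, each leg's bounding box inset 32 mm from the nearest pair of top edges, running from z = 0 to the bottom of the top.

B is a simple wooden stool: a rectangular seat 343 mm (x) by 308 mm (y), 25 mm thick, top face at z = 427 mm, on four round legs, each 48 mm in diameter. The legs rest on z = 0, each leg's axis is inset half a diameter from the nearest pair of seat edges (so the leg's bounding box is flush with the corner).

Four stools sit around the table at the −y, +y, −x, +x sides.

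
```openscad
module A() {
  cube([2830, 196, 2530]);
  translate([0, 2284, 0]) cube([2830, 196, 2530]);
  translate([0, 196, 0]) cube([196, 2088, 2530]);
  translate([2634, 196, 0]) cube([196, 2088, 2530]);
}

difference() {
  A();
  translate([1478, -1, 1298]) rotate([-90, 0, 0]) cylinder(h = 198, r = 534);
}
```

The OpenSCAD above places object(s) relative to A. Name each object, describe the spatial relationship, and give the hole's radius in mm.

A is a house frame. The house frame has a circular hole through its front wall. The hole's radius is 534 mm.

The subtracted cylinder has r = 534 mm.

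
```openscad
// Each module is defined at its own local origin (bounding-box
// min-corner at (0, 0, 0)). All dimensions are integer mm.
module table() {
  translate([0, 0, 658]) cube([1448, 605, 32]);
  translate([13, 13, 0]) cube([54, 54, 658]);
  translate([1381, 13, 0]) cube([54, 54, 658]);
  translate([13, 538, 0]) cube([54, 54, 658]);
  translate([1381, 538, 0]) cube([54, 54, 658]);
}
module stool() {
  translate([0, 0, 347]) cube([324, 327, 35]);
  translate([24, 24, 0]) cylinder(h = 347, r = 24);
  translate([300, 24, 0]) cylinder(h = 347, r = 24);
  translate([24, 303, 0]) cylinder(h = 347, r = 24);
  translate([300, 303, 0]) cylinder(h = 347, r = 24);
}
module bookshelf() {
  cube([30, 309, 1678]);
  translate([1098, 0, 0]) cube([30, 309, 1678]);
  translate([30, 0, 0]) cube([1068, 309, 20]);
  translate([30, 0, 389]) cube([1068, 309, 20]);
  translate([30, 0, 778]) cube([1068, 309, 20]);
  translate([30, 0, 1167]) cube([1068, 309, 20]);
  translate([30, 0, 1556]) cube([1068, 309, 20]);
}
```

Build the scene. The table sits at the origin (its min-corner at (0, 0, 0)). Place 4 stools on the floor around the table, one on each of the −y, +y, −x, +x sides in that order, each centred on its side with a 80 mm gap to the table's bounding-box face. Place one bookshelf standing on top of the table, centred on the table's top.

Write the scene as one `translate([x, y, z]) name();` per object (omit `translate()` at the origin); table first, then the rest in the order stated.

table();
translate([562, -407, 0]) stool();
translate([562, 685, 0]) stool();
translate([-404, 139, 0]) stool();
translate([1528, 139, 0]) stool();
translate([160, 148, 690]) bookshelf();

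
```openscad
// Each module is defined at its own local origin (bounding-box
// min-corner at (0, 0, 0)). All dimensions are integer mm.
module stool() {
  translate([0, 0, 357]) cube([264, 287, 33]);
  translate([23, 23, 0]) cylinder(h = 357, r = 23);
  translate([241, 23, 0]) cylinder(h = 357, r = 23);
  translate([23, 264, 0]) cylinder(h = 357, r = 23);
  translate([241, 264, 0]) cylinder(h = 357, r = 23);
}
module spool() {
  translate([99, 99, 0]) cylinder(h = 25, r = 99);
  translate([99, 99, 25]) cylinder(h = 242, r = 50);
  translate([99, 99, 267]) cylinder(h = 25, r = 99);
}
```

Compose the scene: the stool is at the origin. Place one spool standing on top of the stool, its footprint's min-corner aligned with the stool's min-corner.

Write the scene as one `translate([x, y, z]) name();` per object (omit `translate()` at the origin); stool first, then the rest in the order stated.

stool();
translate([0, 0, 390]) spool();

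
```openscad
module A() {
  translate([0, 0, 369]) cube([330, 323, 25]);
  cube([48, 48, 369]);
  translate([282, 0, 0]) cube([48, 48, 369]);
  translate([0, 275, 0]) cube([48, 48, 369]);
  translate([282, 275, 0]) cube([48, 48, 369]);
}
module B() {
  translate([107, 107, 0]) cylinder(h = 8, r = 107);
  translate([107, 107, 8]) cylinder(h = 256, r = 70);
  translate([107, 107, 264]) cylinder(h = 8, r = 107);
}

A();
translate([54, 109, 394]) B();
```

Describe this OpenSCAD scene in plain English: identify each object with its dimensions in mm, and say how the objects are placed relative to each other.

A is a four-legged stool. The seat is 330×323 mm, 25 mm thick, top at z = 394 mm. It stands on four square legs, each 48×48 mm in cross-section, from z = 0 to the seat underside, each flush with a corner of the seat.

B is a spool: two coaxial disc flanges of radius 107 mm and thickness 8 mm, joined by a core cylinder of radius 70 mm and height 256 mm. The lower flange rests on z = 0 and the three cylinders share a vertical axis.

The spool is on top of the stool.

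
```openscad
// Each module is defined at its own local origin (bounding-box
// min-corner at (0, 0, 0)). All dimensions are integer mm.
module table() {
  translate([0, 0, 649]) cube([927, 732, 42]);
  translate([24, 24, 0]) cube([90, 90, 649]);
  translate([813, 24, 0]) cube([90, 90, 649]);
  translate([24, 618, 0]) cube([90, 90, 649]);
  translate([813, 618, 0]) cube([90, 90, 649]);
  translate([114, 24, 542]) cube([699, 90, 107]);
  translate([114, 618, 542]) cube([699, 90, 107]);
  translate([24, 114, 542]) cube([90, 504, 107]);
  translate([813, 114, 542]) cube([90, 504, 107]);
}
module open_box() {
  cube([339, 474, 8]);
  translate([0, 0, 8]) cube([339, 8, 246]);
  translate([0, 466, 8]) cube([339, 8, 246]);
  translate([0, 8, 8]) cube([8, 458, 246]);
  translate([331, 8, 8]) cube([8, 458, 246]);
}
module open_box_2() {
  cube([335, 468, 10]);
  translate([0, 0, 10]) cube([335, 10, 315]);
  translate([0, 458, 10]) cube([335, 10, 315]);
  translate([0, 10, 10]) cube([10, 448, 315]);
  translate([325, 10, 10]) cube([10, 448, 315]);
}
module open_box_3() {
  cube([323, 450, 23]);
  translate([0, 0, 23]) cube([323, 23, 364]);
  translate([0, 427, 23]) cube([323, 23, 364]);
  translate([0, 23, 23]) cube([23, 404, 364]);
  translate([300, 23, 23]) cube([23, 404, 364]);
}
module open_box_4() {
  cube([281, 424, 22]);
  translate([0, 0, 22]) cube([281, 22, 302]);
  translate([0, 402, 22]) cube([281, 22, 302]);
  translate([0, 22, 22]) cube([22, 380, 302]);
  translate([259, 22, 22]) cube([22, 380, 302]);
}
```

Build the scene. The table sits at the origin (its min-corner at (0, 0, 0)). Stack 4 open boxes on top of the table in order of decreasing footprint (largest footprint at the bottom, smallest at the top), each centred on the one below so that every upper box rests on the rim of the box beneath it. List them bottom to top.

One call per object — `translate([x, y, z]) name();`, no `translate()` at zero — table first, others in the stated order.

table();
translate([294, 129, 691]) open_box();
translate([296, 132, 945]) open_box_2();
translate([302, 141, 1270]) open_box_3();
translate([323, 154, 1657]) open_box_4();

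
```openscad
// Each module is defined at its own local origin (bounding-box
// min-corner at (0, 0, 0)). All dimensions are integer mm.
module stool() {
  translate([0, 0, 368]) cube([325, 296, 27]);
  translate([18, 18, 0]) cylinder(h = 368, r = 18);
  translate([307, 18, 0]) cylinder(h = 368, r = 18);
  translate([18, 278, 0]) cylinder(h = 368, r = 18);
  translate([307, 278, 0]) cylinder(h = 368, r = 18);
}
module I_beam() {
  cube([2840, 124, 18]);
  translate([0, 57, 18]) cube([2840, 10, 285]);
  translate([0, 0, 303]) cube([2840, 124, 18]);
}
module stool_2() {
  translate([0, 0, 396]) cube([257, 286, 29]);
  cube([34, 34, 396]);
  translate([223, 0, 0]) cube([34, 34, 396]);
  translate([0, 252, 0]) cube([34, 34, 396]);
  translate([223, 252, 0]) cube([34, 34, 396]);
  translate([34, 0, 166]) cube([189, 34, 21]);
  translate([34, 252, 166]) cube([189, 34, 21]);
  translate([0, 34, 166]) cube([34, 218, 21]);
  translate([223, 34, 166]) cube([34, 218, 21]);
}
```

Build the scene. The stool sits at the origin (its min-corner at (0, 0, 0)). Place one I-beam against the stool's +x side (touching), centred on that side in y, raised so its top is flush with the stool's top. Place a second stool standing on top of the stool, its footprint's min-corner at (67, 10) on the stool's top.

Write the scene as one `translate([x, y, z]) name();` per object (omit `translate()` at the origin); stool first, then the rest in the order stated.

stool();
translate([325, 86, 74]) I_beam();
translate([67, 10, 395]) stool_2();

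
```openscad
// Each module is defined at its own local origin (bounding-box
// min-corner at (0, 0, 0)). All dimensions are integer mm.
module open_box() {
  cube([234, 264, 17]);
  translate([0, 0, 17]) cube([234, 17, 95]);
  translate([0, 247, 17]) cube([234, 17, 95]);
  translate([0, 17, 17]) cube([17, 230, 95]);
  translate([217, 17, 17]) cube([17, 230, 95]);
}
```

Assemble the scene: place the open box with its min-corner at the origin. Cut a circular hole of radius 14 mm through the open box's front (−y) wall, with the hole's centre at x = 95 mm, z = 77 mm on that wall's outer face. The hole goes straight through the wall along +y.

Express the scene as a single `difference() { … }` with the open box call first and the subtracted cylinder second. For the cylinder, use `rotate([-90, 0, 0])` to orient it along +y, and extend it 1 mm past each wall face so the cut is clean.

difference() {
  open_box();
  translate([95, -1, 77]) rotate([-90, 0, 0]) cylinder(h = 19, r = 14);
}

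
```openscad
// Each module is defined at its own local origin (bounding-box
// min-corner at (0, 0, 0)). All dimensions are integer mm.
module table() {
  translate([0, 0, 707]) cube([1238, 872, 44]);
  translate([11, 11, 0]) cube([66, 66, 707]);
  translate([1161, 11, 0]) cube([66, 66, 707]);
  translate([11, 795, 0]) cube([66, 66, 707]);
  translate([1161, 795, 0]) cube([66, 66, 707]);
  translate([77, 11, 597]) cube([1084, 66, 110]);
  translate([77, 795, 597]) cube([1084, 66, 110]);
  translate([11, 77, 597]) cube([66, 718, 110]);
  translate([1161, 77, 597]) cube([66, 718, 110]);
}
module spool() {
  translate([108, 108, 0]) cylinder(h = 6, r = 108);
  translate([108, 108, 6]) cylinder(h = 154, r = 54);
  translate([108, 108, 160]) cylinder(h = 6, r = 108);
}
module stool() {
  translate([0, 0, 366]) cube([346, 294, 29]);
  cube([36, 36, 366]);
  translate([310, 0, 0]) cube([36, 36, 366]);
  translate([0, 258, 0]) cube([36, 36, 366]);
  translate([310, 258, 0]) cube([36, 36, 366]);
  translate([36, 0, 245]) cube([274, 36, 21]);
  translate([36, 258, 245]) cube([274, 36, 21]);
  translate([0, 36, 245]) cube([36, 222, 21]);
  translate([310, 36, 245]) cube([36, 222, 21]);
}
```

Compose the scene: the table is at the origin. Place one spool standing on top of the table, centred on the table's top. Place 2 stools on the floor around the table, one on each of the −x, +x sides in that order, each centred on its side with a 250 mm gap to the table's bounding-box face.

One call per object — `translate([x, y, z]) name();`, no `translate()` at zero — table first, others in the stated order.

table();
translate([511, 328, 751]) spool();
translate([-596, 289, 0]) stool();
translate([1488, 289, 0]) stool();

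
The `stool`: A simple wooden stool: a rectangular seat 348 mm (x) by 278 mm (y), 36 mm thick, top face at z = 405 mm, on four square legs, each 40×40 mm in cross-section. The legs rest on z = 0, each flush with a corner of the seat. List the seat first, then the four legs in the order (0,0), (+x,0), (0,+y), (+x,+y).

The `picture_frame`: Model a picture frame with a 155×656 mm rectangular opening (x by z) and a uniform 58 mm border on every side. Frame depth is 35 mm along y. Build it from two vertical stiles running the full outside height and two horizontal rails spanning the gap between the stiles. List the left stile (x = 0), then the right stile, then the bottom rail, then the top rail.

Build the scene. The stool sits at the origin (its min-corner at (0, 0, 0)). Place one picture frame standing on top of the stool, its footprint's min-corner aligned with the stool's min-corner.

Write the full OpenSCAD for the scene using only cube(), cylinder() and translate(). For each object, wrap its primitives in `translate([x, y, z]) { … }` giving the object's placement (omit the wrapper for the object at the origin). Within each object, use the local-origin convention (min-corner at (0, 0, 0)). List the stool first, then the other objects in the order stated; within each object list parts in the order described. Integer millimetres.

translate([0, 0, 369]) cube([348, 278, 36]);
cube([40, 40, 369]);
translate([308, 0, 0]) cube([40, 40, 369]);
translate([0, 238, 0]) cube([40, 40, 369]);
translate([308, 238, 0]) cube([40, 40, 369]);
translate([0, 0, 405]) {
  cube([58, 35, 772]);
  translate([213, 0, 0]) cube([58, 35, 772]);
  translate([58, 0, 0]) cube([155, 35, 58]);
  translate([58, 0, 714]) cube([155, 35, 58]);
}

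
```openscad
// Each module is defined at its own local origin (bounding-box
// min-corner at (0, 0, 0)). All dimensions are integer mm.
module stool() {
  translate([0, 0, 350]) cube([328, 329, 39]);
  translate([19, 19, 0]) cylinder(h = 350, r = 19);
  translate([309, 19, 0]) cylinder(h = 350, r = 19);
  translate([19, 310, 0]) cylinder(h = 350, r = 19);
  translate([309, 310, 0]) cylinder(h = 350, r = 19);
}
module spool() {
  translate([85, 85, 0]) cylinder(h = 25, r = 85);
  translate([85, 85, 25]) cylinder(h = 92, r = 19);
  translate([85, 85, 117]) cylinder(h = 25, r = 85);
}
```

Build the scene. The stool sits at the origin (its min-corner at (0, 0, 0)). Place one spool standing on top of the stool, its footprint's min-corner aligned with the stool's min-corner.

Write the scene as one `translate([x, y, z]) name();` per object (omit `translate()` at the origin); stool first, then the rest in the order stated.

stool();
translate([0, 0, 389]) spool();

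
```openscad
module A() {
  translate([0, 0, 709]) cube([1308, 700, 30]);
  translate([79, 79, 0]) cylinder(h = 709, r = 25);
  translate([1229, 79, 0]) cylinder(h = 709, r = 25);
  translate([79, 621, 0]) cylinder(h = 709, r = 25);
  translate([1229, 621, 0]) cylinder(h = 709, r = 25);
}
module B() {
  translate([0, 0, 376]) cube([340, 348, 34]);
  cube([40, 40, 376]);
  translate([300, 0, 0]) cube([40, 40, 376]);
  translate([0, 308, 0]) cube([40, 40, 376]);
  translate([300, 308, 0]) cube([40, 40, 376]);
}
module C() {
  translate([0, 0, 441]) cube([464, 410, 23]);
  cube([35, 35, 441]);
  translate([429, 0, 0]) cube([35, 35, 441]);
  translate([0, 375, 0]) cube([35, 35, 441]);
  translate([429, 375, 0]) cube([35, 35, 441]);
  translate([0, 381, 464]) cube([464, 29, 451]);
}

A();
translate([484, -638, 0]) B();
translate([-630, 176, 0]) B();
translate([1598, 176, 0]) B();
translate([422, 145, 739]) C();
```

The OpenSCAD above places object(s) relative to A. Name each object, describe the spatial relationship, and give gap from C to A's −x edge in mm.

The chair's min-x is at 422; the table's min-x is 0; gap = 422 mm.

A is a table. B is a stool. C is a chair. Three stools sit around the table at the −y, −x, +x sides. The chair is on top of the table, centred. The gap from the chair to the table's −x edge is 422 mm.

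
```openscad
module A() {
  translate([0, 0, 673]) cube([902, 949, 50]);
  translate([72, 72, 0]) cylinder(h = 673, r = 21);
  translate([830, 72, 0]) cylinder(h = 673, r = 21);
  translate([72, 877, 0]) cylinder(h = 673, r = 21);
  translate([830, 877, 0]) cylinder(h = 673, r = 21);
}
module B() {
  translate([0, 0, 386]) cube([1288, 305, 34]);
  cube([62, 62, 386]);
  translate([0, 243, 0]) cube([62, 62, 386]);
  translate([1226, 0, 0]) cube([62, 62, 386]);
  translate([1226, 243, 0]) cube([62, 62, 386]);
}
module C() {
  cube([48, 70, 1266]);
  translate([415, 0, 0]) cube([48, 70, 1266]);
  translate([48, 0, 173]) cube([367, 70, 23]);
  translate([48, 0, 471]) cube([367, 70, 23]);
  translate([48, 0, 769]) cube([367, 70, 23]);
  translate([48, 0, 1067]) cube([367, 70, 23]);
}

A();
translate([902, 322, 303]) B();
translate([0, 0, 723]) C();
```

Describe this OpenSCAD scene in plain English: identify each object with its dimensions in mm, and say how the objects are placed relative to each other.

A is a table: top 902 mm (x) × 949 mm (y), 50 mm thick, upper face at z = 723 mm, on four round legs of 42 mm diameter, each leg's bounding box inset 51 mm from the nearest pair of top edges, running from z = 0 to the bottom of the top.

B is a long wooden bench with a 1288 mm (x) × 305 mm (y) seat, 34 mm thick, its top surface 420 mm above the floor. Four 62 mm square legs at the seat corners, flush with the edges, run from z = 0 to the seat underside.

C is a straight ladder. Two 48×70 mm vertical rails, 1266 mm tall, stand 463 mm apart (outside-to-outside) with their front faces coplanar on the −y side. 4 rungs, each 70 mm deep and 23 mm tall, span between the inner faces of the rails, front faces flush with the rails. The lowest rung's underside is at z = 173 mm and rungs are spaced 298 mm apart (underside to underside).

The bench is beside the table with their tops flush at z = 723. The ladder is on top of the table.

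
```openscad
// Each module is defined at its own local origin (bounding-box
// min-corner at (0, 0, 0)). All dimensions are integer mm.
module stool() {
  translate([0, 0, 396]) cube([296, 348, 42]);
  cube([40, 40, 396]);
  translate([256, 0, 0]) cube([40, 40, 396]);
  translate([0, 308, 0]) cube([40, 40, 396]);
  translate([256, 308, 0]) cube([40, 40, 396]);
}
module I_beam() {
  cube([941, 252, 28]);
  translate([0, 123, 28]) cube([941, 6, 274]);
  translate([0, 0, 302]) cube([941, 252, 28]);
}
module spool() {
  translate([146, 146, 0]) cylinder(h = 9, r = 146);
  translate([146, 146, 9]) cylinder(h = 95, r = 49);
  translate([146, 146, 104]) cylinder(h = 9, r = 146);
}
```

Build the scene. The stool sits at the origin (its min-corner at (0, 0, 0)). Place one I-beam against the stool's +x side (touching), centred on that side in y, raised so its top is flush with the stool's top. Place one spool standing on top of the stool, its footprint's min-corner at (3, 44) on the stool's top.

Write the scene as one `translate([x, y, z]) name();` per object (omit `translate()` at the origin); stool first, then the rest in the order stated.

stool();
translate([296, 48, 108]) I_beam();
translate([3, 44, 438]) spool();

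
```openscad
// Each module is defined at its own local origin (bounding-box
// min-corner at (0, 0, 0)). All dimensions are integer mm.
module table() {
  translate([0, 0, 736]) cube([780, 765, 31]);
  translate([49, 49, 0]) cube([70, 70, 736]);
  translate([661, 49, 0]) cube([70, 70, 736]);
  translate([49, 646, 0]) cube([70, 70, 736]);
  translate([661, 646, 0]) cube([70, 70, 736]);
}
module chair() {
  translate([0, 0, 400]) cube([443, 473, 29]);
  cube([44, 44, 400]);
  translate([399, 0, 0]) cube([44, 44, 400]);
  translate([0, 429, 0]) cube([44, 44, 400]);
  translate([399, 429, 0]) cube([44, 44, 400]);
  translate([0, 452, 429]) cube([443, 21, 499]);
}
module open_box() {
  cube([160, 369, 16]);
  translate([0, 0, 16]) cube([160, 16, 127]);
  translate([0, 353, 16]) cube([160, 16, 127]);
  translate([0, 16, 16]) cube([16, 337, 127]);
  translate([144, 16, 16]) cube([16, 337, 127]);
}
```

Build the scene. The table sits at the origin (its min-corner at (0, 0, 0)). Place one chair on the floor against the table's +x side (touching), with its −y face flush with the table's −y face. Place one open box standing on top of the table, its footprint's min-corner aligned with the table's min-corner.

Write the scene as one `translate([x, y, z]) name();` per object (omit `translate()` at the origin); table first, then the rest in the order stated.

table();
translate([780, 0, 0]) chair();
translate([0, 0, 767]) open_box();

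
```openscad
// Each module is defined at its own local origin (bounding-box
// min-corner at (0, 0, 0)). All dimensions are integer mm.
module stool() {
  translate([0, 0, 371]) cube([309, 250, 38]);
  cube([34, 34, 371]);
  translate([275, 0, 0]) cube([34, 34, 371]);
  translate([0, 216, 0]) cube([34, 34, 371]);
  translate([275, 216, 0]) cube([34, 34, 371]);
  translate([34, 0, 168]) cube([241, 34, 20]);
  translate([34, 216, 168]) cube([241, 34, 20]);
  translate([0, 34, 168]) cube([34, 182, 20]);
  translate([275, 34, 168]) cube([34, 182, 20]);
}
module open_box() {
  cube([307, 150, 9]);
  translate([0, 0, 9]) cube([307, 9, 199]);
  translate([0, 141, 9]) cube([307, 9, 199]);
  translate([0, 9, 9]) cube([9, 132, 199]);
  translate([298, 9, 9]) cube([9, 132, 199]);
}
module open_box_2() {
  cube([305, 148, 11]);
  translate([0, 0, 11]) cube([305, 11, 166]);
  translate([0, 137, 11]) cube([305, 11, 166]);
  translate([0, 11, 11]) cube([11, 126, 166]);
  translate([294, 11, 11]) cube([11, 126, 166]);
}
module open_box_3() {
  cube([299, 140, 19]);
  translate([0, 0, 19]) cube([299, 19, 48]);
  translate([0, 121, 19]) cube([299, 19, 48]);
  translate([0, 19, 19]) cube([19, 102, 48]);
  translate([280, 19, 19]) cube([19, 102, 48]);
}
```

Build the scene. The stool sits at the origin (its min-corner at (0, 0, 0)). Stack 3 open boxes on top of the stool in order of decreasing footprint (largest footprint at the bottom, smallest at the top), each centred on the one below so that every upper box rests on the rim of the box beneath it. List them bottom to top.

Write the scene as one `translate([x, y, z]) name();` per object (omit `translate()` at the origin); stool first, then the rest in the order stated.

stool();
translate([1, 50, 409]) open_box();
translate([2, 51, 617]) open_box_2();
translate([5, 55, 794]) open_box_3();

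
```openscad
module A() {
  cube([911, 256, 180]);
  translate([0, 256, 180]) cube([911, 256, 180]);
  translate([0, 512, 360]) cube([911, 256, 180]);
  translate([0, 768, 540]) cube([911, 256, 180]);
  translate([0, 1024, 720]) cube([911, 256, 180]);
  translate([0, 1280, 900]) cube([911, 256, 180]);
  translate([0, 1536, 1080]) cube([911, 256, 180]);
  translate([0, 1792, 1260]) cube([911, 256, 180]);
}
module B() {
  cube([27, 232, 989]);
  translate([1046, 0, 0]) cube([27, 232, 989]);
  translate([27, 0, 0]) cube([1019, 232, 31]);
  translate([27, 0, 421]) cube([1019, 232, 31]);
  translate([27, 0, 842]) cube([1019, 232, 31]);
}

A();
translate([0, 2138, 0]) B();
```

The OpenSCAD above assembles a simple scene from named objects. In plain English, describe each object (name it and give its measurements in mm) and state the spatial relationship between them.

A is a run of 8 identical solid stair steps. Each tread is 911×256 mm and each step block is 180 mm high. Step 1 rests on the floor; step k is offset from step 1 by (k−1)×256 mm in y and (k−1)×180 mm in z.

B is a bookshelf 1073 mm wide overall, 232 mm deep and 989 mm tall. The two sides are 27 mm thick vertical panels. 3 horizontal shelves of 31 mm thickness span between the inner faces of the sides; the lowest shelf sits on the floor and shelves are stacked with a clear vertical gap of 390 mm between each pair.

The bookshelf is on the floor beside the staircase on its +y side.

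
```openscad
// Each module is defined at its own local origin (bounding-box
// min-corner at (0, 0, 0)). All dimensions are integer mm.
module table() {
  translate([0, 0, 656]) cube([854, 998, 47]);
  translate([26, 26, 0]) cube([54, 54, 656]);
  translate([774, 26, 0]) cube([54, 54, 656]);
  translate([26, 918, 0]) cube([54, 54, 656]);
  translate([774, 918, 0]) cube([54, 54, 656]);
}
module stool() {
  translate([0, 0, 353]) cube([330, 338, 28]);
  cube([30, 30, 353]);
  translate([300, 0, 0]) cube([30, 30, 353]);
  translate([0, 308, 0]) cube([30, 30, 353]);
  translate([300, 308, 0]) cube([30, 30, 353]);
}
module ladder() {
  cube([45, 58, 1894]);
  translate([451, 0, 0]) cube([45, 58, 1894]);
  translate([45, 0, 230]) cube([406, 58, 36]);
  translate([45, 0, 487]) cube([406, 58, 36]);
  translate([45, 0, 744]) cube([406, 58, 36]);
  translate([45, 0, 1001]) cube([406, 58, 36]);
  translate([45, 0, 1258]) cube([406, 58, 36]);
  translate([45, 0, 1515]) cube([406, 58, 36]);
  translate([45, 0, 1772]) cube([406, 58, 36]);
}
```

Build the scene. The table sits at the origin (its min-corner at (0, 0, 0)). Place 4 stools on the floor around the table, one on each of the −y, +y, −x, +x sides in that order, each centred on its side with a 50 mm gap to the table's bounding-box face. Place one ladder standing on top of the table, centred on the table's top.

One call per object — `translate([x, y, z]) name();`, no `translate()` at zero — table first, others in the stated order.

table();
translate([262, -388, 0]) stool();
translate([262, 1048, 0]) stool();
translate([-380, 330, 0]) stool();
translate([904, 330, 0]) stool();
translate([179, 470, 703]) ladder();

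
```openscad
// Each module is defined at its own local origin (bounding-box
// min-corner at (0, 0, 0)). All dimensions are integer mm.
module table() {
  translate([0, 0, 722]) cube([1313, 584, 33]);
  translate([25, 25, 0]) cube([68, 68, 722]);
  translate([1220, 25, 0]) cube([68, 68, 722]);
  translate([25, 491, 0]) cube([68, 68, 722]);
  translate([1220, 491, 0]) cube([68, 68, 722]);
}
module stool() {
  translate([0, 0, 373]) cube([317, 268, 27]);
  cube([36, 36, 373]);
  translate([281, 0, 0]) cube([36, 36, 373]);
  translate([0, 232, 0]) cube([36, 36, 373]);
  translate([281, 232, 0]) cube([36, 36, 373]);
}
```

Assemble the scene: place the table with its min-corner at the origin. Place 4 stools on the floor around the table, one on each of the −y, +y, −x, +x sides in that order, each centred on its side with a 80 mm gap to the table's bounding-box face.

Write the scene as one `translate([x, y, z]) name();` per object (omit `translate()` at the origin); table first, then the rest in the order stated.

table();
translate([498, -348, 0]) stool();
translate([498, 664, 0]) stool();
translate([-397, 158, 0]) stool();
translate([1393, 158, 0]) stool();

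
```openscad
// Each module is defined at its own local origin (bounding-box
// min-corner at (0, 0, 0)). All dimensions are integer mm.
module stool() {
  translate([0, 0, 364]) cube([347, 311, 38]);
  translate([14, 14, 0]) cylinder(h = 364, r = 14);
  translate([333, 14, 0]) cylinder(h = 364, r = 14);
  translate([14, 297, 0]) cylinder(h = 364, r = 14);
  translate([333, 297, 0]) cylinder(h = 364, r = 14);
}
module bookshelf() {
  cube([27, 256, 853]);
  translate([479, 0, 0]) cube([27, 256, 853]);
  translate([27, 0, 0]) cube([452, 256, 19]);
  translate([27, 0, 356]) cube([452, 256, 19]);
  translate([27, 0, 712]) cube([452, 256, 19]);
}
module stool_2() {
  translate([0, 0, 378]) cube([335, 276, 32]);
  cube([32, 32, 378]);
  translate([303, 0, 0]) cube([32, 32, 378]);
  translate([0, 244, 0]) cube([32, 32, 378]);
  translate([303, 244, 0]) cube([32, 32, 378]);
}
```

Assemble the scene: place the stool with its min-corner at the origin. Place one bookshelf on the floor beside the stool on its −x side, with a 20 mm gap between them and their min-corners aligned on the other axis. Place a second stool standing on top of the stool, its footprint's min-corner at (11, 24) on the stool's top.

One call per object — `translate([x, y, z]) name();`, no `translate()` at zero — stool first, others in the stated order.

stool();
translate([-526, 0, 0]) bookshelf();
translate([11, 24, 402]) stool_2();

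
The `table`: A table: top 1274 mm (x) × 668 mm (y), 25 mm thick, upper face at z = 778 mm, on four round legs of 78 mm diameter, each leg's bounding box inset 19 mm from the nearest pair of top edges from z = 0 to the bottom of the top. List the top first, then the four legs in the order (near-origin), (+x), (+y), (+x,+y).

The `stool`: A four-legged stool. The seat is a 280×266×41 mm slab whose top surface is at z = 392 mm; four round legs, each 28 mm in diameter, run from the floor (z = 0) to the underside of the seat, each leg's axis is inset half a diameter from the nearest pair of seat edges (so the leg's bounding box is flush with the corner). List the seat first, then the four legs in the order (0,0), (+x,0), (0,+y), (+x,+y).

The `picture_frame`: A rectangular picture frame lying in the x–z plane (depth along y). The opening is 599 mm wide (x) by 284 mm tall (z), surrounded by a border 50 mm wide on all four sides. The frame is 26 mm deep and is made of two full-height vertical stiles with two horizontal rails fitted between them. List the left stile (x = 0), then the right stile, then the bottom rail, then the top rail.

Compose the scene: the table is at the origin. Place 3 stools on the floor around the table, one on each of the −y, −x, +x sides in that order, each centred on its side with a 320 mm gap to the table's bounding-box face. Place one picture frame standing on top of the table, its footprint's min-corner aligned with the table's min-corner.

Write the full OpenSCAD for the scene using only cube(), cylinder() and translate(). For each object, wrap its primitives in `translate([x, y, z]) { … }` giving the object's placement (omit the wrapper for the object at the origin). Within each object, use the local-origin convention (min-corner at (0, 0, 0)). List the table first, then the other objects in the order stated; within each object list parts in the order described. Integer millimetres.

translate([0, 0, 753]) cube([1274, 668, 25]);
translate([58, 58, 0]) cylinder(h = 753, r = 39);
translate([1216, 58, 0]) cylinder(h = 753, r = 39);
translate([58, 610, 0]) cylinder(h = 753, r = 39);
translate([1216, 610, 0]) cylinder(h = 753, r = 39);
translate([497, -586, 0]) {
  translate([0, 0, 351]) cube([280, 266, 41]);
  translate([14, 14, 0]) cylinder(h = 351, r = 14);
  translate([266, 14, 0]) cylinder(h = 351, r = 14);
  translate([14, 252, 0]) cylinder(h = 351, r = 14);
  translate([266, 252, 0]) cylinder(h = 351, r = 14);
}
translate([-600, 201, 0]) {
  translate([0, 0, 351]) cube([280, 266, 41]);
  translate([14, 14, 0]) cylinder(h = 351, r = 14);
  translate([266, 14, 0]) cylinder(h = 351, r = 14);
  translate([14, 252, 0]) cylinder(h = 351, r = 14);
  translate([266, 252, 0]) cylinder(h = 351, r = 14);
}
translate([1594, 201, 0]) {
  translate([0, 0, 351]) cube([280, 266, 41]);
  translate([14, 14, 0]) cylinder(h = 351, r = 14);
  translate([266, 14, 0]) cylinder(h = 351, r = 14);
  translate([14, 252, 0]) cylinder(h = 351, r = 14);
  translate([266, 252, 0]) cylinder(h = 351, r = 14);
}
translate([0, 0, 778]) {
  cube([50, 26, 384]);
  translate([649, 0, 0]) cube([50, 26, 384]);
  translate([50, 0, 0]) cube([599, 26, 50]);
  translate([50, 0, 334]) cube([599, 26, 50]);
}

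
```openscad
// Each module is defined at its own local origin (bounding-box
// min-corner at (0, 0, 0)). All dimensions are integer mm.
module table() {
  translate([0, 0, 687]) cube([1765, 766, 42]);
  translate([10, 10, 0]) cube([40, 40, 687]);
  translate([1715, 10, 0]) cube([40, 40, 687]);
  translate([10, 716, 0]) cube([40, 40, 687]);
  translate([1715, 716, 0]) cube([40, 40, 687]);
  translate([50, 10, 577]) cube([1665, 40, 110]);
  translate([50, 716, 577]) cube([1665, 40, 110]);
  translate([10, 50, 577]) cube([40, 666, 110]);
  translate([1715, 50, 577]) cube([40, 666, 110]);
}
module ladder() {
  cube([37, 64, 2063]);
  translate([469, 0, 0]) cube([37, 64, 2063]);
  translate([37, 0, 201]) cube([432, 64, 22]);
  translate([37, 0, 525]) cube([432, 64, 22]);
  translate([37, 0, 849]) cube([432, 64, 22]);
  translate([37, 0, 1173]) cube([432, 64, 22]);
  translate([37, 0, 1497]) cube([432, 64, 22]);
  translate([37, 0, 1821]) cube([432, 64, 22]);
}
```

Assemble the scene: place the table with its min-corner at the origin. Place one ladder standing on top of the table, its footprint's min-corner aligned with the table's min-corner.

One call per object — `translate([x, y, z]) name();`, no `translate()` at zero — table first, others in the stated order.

table();
translate([0, 0, 729]) ladder();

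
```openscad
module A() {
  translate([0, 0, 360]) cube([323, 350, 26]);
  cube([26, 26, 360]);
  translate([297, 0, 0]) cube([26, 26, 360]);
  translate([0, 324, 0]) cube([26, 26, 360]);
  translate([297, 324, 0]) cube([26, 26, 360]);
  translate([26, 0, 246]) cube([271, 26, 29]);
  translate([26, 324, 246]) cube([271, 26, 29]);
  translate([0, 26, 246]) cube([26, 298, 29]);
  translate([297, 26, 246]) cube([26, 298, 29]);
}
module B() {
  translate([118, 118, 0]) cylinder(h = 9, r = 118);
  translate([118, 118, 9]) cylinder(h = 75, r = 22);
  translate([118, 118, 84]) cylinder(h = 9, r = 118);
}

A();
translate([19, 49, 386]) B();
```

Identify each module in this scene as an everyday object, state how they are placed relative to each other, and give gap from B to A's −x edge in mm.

A is a stool. B is a spool. The spool is on top of the stool. The gap from the spool to the stool's −x edge is 19 mm.

The spool's min-x is at 19; the stool's min-x is 0; gap = 19 mm.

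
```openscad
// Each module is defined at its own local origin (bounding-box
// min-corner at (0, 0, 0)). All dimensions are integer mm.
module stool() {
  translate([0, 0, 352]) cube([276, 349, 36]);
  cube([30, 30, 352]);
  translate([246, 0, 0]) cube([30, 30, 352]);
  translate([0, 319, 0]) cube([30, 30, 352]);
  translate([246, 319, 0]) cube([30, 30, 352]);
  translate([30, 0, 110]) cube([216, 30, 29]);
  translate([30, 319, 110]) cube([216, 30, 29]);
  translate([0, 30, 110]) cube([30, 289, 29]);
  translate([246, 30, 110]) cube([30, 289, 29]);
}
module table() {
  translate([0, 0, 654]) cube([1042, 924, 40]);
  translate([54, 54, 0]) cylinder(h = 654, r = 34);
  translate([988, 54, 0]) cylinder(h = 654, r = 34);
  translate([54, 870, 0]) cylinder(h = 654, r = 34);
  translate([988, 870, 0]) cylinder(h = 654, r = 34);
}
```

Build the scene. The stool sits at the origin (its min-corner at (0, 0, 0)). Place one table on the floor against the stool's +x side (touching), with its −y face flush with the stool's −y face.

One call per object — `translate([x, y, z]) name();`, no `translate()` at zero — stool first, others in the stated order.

stool();
translate([276, 0, 0]) table();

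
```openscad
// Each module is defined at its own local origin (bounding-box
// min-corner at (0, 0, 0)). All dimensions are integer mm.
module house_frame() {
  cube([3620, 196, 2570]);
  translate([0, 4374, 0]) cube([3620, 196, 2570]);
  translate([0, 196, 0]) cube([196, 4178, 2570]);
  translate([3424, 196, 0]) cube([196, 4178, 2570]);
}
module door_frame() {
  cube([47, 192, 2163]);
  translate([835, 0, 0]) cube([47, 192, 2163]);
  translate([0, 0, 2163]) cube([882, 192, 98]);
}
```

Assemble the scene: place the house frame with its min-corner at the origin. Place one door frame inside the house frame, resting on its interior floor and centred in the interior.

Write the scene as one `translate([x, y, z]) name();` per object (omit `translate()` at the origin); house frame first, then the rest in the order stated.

house_frame();
translate([1369, 2189, 0]) door_frame();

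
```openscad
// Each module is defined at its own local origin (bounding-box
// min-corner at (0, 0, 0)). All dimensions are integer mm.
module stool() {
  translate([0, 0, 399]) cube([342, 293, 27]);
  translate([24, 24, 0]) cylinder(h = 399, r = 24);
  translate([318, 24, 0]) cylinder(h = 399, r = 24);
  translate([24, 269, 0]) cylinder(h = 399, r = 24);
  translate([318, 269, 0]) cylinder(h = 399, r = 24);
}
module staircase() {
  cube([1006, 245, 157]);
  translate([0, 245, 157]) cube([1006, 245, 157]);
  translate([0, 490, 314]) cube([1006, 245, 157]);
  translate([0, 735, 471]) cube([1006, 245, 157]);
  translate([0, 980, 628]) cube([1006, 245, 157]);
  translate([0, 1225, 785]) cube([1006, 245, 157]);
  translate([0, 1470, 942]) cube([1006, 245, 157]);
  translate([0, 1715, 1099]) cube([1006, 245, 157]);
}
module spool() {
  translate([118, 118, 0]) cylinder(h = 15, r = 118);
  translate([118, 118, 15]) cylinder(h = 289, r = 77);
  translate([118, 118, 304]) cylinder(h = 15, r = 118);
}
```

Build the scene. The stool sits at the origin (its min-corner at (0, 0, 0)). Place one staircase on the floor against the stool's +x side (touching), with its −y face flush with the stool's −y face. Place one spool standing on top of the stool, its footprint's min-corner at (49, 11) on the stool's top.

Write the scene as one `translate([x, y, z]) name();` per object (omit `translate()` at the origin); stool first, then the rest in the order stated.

stool();
translate([342, 0, 0]) staircase();
translate([49, 11, 426]) spool();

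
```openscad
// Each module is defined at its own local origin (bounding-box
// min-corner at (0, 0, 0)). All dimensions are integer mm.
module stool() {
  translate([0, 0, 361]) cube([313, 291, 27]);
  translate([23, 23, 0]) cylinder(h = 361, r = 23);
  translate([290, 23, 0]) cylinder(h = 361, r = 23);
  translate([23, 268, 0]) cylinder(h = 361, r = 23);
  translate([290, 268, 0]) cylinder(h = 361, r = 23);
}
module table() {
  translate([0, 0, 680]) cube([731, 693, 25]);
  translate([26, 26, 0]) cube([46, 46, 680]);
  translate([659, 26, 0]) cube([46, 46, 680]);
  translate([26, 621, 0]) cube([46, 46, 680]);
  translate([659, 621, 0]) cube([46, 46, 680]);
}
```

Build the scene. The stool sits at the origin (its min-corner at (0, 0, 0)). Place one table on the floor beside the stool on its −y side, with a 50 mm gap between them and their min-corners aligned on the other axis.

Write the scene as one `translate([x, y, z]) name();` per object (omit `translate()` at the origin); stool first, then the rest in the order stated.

stool();
translate([0, -743, 0]) table();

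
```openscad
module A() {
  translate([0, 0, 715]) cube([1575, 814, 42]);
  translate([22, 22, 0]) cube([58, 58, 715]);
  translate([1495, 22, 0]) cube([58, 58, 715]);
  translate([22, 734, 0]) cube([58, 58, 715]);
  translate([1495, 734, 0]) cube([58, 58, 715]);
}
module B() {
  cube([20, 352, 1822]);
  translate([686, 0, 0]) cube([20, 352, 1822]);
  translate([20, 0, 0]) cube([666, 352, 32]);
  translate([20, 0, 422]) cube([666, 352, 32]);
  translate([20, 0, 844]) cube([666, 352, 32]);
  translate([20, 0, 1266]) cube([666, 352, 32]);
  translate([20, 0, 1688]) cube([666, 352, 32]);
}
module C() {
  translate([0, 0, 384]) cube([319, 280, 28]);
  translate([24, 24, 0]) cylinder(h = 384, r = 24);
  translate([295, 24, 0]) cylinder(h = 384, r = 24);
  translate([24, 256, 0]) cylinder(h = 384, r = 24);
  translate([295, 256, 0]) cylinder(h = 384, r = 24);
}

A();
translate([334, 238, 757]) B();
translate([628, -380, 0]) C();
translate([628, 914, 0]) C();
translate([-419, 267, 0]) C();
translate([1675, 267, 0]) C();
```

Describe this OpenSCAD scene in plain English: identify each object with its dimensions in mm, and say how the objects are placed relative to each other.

A is a table: top 1575 mm (x) × 814 mm (y), 42 mm thick, upper face at z = 757 mm, on four 58×58 mm square legs, each inset 22 mm from the nearest pair of top edges, running from z = 0 to the bottom of the top.

B is a bookshelf 706 mm wide overall, 352 mm deep and 1822 mm tall. The two sides are 20 mm thick vertical panels. 5 horizontal shelves of 32 mm thickness span between the inner faces of the sides; the lowest shelf sits on the floor and shelves are stacked with a clear vertical gap of 390 mm between each pair.

C is a four-legged stool. The seat is a 319×280×28 mm slab whose top surface is at z = 412 mm; four round legs, each 48 mm in diameter, run from the floor (z = 0) to the underside of the seat, each leg's axis is inset half a diameter from the nearest pair of seat edges (so the leg's bounding box is flush with the corner).

The bookshelf is on top of the table. Four stools sit around the table at the −y, +y, −x, +x sides.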